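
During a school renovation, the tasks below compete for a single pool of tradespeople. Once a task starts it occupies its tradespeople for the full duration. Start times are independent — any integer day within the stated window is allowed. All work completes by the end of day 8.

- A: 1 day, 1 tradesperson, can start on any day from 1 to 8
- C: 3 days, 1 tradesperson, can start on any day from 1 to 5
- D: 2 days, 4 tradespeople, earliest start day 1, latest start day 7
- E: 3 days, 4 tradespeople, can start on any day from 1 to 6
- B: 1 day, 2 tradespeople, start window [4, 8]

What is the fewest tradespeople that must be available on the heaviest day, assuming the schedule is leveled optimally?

4

Early-start (A@1, C@1, D@1, E@1, B@4) gives peak 10: d1:10  d2:9  d3:5  d4:2  d5:0  d6:0  d7:0  d8:0.
Shift A→3, C→3, E→6.
Schedule A@3, C@3, D@1, E@6, B@4: d1:4  d2:4  d3:2  d4:3  d5:1  d6:4  d7:4  d8:4 — peak 4.
Total tradesperson-days = 26 over 8 days ⇒ peak ≥ ⌈26/8⌉ = 4, so 4 is optimal.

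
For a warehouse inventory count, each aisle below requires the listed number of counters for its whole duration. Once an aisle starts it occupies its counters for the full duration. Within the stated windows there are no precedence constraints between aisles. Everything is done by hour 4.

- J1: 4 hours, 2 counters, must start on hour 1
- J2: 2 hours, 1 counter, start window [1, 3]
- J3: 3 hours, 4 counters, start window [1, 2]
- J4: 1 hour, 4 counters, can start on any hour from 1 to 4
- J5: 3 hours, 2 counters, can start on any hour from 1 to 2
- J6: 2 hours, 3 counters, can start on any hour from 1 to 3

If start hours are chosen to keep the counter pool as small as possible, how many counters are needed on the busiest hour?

11

Early-start (J1@1, J2@1, J3@1, J4@1, J5@1, J6@1) gives peak 16: h1:16  h2:12  h3:8  h4:2.
Shift J5→2, J6→3.
Schedule J1@1, J2@1, J3@1, J4@1, J5@2, J6@3: h1:11  h2:9  h3:11  h4:7 — peak 11.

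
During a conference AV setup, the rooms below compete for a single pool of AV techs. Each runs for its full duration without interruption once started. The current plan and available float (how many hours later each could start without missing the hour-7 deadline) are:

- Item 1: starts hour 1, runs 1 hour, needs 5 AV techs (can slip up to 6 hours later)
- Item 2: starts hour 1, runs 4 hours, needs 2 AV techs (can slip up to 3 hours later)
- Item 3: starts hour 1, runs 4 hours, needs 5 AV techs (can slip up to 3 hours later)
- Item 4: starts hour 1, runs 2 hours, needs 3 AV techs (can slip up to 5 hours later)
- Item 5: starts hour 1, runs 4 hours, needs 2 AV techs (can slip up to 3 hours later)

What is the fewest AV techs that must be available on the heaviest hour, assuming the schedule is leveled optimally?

9

Early-start (Item 1@1, Item 2@1, Item 3@1, Item 4@1, Item 5@1) gives peak 17: h1:17  h2:12  h3:9  h4:9  h5:0  h6:0  h7:0.
Shift Item 3→2, Item 4→5.
Schedule Item 1@1, Item 2@1, Item 3@2, Item 4@5, Item 5@1: h1:9  h2:9  h3:9  h4:9  h5:8  h6:3  h7:0 — peak 9.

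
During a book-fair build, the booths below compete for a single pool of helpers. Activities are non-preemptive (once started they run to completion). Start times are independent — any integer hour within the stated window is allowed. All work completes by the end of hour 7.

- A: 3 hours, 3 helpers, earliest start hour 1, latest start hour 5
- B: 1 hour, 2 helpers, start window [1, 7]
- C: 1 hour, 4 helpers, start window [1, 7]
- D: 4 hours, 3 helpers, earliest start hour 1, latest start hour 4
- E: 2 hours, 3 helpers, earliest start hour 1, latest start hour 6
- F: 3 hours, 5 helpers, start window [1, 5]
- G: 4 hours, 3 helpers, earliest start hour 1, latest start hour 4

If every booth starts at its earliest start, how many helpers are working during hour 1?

At early start, hour 1 has: A, B, C, D, E, F, G.
Demand: 3 + 2 + 4 + 3 + 3 + 5 + 3 = 23.

23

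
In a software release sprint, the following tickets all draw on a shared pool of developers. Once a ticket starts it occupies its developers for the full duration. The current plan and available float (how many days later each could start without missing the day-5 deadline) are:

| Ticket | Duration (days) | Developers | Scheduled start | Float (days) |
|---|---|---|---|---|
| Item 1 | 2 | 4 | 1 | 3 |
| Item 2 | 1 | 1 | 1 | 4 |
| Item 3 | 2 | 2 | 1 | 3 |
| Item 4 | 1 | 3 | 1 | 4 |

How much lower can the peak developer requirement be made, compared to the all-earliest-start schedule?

6

Early-start peak: d1:10  d2:6  d3:0  d4:0  d5:0 ⇒ 10.
Leveled (Item 1@1, Item 2@3, Item 3@3, Item 4@5): d1:4  d2:4  d3:3  d4:2  d5:3 ⇒ 4.
Reduction 10 − 4 = 6.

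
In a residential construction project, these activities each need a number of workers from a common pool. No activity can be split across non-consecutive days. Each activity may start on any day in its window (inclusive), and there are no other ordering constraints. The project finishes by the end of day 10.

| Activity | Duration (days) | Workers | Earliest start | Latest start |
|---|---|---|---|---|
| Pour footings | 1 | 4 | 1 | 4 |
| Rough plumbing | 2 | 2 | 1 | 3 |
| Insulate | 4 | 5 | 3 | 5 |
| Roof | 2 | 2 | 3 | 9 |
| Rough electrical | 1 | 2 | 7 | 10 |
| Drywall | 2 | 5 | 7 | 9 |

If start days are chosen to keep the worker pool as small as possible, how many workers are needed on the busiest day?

6

Early-start (Pour footings@1, Rough plumbing@1, Insulate@3, Roof@3, Rough electrical@7, Drywall@7) gives peak 7: d1:6  d2:2  d3:7  d4:7  d5:5  d6:5  d7:7  d8:5  d9:0  d10:0.
Shift Roof→7, Drywall→9.
Schedule Pour footings@1, Rough plumbing@1, Insulate@3, Roof@7, Rough electrical@7, Drywall@9: d1:6  d2:2  d3:5  d4:5  d5:5  d6:5  d7:4  d8:2  d9:5  d10:5 — peak 6.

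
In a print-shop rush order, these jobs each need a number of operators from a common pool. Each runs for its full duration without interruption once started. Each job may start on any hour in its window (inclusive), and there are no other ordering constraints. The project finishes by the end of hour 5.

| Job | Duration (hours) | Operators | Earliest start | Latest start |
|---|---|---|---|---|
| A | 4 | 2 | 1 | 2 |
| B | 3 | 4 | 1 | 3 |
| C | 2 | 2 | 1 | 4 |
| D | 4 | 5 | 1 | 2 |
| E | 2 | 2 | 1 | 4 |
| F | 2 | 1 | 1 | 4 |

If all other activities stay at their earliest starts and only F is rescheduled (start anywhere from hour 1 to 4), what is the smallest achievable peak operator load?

15

F@1: h1:16  h2:16  h3:11  h4:7  h5:0 → peak 16
F@2: h1:15  h2:16  h3:12  h4:7  h5:0 → peak 16
F@3: h1:15  h2:15  h3:12  h4:8  h5:0 → peak 15
F@4: h1:15  h2:15  h3:11  h4:8  h5:1 → peak 15
Best is F@3, peak 15.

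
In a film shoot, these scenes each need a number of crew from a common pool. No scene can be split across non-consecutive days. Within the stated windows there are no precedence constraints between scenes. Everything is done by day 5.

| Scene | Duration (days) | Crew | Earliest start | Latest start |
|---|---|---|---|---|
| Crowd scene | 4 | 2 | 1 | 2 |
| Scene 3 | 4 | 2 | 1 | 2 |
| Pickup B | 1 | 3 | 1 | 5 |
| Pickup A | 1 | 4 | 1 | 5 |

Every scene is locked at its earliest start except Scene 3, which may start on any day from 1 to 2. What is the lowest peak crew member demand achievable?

Scene 3@1: d1:11  d2:4  d3:4  d4:4  d5:0 → peak 11
Scene 3@2: d1:9  d2:4  d3:4  d4:4  d5:2 → peak 9
Best is Scene 3@2, peak 9.

9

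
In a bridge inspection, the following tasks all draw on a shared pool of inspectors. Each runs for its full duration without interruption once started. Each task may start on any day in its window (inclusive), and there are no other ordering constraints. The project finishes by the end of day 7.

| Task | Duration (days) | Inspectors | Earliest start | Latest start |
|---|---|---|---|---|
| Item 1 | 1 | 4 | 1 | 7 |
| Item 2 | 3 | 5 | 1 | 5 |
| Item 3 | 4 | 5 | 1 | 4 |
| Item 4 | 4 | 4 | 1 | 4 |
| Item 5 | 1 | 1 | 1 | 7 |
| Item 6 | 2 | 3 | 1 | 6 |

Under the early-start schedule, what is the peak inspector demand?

Early-start schedule: Item 1@1, Item 2@1, Item 3@1, Item 4@1, Item 5@1, Item 6@1.
Load per day: day 1: 22, day 2: 17, day 3: 14, day 4: 9, day 5: 0, day 6: 0, day 7: 0.
Peak is 22.

22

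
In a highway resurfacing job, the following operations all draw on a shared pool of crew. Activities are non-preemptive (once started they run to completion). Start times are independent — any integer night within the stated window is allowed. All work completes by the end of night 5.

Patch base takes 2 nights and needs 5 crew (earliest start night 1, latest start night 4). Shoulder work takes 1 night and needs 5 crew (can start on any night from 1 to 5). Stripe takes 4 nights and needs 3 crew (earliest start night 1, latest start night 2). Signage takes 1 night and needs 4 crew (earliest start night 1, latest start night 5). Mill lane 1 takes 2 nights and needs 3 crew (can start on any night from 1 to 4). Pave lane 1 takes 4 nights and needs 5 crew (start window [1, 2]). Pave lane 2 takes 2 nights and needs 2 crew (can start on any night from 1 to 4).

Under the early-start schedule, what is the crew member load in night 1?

At early start, night 1 has: Patch base, Shoulder work, Stripe, Signage, Mill lane 1, Pave lane 1, Pave lane 2.
Demand: 5 + 5 + 3 + 4 + 3 + 5 + 2 = 27.

27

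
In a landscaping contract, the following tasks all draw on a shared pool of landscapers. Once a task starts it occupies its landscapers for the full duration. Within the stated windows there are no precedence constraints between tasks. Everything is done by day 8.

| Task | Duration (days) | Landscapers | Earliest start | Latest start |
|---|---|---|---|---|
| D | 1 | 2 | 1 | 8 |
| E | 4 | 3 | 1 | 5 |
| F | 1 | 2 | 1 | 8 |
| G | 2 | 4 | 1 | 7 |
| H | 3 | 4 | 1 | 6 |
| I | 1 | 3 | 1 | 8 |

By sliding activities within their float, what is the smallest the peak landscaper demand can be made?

Early-start (D@1, E@1, F@1, G@1, H@1, I@1) gives peak 18: d1:18  d2:11  d3:7  d4:3  d5:0  d6:0  d7:0  d8:0.
Shift G→2, H→4, I→5.
Schedule D@1, E@1, F@1, G@2, H@4, I@5: d1:7  d2:7  d3:7  d4:7  d5:7  d6:4  d7:0  d8:0 — peak 7.

7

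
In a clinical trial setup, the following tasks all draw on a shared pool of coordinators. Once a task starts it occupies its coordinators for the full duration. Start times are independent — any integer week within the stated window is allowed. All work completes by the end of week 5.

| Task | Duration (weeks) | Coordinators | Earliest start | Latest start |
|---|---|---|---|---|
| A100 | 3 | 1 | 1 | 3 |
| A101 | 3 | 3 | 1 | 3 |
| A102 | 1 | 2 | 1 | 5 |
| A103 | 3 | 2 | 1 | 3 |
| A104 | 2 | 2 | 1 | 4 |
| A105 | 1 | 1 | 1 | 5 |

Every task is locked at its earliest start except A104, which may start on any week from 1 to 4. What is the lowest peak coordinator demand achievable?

A104@1: w1:11  w2:8  w3:6  w4:0  w5:0 → peak 11
A104@2: w1:9  w2:8  w3:8  w4:0  w5:0 → peak 9
A104@3: w1:9  w2:6  w3:8  w4:2  w5:0 → peak 9
A104@4: w1:9  w2:6  w3:6  w4:2  w5:2 → peak 9
Best is A104@2, peak 9.

9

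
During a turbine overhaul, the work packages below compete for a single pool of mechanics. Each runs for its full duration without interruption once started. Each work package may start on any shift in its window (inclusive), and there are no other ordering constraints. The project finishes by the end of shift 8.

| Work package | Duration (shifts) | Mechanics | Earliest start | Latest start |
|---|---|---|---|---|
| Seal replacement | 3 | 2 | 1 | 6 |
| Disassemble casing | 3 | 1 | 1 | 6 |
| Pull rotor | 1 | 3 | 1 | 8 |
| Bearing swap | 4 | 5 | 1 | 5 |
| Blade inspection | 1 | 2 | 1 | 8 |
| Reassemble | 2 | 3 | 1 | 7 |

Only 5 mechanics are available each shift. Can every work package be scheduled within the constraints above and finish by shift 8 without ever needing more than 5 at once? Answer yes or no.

The minimum achievable peak is 6; 5 < 6, so no feasible schedule stays within the cap.

no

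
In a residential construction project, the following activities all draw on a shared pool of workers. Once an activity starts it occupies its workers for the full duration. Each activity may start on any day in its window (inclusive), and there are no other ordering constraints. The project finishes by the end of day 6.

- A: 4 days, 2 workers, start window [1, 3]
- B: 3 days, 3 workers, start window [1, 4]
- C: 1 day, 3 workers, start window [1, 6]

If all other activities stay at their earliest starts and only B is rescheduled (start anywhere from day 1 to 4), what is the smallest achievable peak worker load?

5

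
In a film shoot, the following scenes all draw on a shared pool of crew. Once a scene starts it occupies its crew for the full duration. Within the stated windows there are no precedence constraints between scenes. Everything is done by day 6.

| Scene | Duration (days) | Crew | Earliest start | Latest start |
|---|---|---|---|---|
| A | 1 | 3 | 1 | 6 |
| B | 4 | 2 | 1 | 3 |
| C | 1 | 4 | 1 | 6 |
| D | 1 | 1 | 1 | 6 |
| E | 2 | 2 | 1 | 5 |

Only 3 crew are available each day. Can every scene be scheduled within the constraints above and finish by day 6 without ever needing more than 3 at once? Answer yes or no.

Total crew member-days = 20; over 6 days the average is 20/6 > 3, so some day must exceed 3.

no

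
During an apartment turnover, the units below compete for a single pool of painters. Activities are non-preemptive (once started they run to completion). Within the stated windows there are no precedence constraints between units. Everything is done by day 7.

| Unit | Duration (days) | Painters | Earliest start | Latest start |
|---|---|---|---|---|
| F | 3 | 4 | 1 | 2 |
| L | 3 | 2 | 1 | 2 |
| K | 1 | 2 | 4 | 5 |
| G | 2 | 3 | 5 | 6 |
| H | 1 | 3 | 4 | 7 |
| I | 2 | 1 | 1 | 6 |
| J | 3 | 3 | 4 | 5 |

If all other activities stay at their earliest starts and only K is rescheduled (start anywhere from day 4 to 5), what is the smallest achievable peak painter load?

K@4: d1:7  d2:7  d3:6  d4:8  d5:6  d6:6  d7:0 → peak 8
K@5: d1:7  d2:7  d3:6  d4:6  d5:8  d6:6  d7:0 → peak 8
Best is K@4, peak 8.

8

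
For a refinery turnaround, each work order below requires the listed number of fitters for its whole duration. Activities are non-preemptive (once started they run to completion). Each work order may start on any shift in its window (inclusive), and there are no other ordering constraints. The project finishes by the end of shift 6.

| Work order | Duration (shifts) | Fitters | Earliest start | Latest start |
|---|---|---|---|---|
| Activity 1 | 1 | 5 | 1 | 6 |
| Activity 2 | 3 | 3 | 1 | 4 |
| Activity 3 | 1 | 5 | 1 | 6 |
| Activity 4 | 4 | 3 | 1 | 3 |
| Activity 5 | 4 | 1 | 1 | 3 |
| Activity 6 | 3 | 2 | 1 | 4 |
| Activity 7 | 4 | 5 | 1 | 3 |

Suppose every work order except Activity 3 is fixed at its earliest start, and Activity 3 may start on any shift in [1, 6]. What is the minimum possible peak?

19

Activity 3@1: s1:24  s2:14  s3:14  s4:9  s5:0  s6:0 → peak 24
Activity 3@2: s1:19  s2:19  s3:14  s4:9  s5:0  s6:0 → peak 19
Activity 3@3: s1:19  s2:14  s3:19  s4:9  s5:0  s6:0 → peak 19
Activity 3@4: s1:19  s2:14  s3:14  s4:14  s5:0  s6:0 → peak 19
Activity 3@5: s1:19  s2:14  s3:14  s4:9  s5:5  s6:0 → peak 19
Activity 3@6: s1:19  s2:14  s3:14  s4:9  s5:0  s6:5 → peak 19
Best is Activity 3@2, peak 19.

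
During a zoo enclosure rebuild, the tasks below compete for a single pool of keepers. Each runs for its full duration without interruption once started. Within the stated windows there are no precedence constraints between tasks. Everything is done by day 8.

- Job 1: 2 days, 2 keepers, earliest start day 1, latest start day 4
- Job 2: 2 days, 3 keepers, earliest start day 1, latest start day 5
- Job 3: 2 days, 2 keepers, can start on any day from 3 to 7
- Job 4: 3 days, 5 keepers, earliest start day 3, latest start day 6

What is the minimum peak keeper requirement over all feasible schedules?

5

Early-start (Job 1@1, Job 2@1, Job 3@3, Job 4@3) gives peak 7: d1:5  d2:5  d3:7  d4:7  d5:5  d6:0  d7:0  d8:0.
Shift Job 4→5.
Schedule Job 1@1, Job 2@1, Job 3@3, Job 4@5: d1:5  d2:5  d3:2  d4:2  d5:5  d6:5  d7:5  d8:0 — peak 5.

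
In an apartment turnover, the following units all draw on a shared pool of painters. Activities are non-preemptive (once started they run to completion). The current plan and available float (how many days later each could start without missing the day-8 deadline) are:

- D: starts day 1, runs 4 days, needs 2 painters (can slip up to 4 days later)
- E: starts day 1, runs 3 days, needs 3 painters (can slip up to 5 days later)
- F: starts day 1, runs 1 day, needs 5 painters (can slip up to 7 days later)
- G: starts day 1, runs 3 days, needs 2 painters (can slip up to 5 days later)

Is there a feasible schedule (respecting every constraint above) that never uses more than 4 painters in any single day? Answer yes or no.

no

The minimum achievable peak is 5; 4 < 5, so no feasible schedule stays within the cap.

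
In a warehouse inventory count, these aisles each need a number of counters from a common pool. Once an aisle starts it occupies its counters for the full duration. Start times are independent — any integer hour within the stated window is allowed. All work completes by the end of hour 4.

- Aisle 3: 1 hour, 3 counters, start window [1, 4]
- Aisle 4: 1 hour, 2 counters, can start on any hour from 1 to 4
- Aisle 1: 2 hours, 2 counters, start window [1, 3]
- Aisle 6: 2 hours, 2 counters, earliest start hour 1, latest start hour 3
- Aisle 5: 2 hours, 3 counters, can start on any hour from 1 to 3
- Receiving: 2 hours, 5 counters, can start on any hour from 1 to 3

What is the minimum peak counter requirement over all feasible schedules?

Early-start (Aisle 3@1, Aisle 4@1, Aisle 1@1, Aisle 6@1, Aisle 5@1, Receiving@1) gives peak 17: h1:17  h2:12  h3:0  h4:0.
Shift Aisle 4→2, Aisle 5→3, Receiving→3.
Schedule Aisle 3@1, Aisle 4@2, Aisle 1@1, Aisle 6@1, Aisle 5@3, Receiving@3: h1:7  h2:6  h3:8  h4:8 — peak 8.
Total counter-hours = 29 over 4 hours ⇒ peak ≥ ⌈29/4⌉ = 8, so 8 is optimal.

8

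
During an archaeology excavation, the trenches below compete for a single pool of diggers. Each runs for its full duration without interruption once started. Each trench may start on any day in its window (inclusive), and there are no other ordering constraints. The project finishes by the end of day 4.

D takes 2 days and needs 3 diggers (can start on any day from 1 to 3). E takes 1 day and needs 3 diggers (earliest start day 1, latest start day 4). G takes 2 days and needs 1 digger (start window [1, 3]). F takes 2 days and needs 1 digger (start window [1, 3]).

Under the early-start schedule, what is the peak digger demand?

8

Early-start schedule: D@1, E@1, G@1, F@1.
Load per day: day 1: 8, day 2: 5, day 3: 0, day 4: 0.
Peak is 8.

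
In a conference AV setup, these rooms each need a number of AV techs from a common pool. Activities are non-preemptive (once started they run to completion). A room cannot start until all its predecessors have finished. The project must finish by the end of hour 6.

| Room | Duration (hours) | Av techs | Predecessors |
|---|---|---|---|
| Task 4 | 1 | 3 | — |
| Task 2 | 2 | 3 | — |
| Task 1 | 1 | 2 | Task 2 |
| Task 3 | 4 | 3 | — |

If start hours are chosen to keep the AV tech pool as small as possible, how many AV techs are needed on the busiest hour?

Early-start (Task 4@1, Task 2@1, Task 1@3, Task 3@1) gives peak 9: h1:9  h2:6  h3:5  h4:3  h5:0  h6:0.
Shift Task 3→2.
Schedule Task 4@1, Task 2@1, Task 1@3, Task 3@2: h1:6  h2:6  h3:5  h4:3  h5:3  h6:0 — peak 6.

6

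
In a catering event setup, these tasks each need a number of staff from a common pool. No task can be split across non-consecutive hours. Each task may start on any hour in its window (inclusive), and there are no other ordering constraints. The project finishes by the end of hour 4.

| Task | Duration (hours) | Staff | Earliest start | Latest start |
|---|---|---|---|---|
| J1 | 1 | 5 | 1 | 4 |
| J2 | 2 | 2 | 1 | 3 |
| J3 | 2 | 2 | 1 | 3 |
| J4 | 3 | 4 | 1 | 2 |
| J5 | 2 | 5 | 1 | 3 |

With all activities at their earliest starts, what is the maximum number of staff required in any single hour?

Early-start schedule: J1@1, J2@1, J3@1, J4@1, J5@1.
Load per hour: hour 1: 18, hour 2: 13, hour 3: 4, hour 4: 0.
Peak is 18.

18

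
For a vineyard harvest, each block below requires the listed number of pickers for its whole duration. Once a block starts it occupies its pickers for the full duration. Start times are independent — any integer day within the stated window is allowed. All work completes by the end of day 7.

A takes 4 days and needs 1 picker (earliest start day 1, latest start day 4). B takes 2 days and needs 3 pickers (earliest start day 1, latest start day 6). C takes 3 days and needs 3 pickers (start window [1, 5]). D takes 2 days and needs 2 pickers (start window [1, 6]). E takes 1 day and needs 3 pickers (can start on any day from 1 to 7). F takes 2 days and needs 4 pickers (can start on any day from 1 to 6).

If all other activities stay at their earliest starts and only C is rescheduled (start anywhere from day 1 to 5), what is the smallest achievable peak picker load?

C@1: d1:16  d2:13  d3:4  d4:1  d5:0  d6:0  d7:0 → peak 16
C@2: d1:13  d2:13  d3:4  d4:4  d5:0  d6:0  d7:0 → peak 13
C@3: d1:13  d2:10  d3:4  d4:4  d5:3  d6:0  d7:0 → peak 13
C@4: d1:13  d2:10  d3:1  d4:4  d5:3  d6:3  d7:0 → peak 13
C@5: d1:13  d2:10  d3:1  d4:1  d5:3  d6:3  d7:3 → peak 13
Best is C@2, peak 13.

13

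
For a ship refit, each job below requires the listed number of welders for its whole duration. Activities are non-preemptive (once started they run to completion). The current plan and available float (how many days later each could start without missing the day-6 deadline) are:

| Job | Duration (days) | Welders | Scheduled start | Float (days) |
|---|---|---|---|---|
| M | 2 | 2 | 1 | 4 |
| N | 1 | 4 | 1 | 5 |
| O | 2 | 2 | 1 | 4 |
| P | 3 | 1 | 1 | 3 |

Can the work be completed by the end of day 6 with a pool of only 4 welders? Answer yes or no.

Schedule M@1, N@3, O@1, P@4: d1:4  d2:4  d3:4  d4:1  d5:1  d6:1 — peak 4 ≤ 4.

yes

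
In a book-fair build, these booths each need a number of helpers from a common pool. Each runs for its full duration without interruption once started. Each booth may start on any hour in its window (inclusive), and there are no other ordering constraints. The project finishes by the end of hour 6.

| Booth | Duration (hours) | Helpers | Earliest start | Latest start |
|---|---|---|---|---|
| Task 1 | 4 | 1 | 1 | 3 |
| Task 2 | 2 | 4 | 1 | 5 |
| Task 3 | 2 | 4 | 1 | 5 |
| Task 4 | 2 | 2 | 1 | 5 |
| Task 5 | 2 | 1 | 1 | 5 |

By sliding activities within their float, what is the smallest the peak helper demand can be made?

Early-start (Task 1@1, Task 2@1, Task 3@1, Task 4@1, Task 5@1) gives peak 12: h1:12  h2:12  h3:1  h4:1  h5:0  h6:0.
Shift Task 3→3, Task 4→5, Task 5→5.
Schedule Task 1@1, Task 2@1, Task 3@3, Task 4@5, Task 5@5: h1:5  h2:5  h3:5  h4:5  h5:3  h6:3 — peak 5.
Total helper-hours = 26 over 6 hours ⇒ peak ≥ ⌈26/6⌉ = 5, so 5 is optimal.

5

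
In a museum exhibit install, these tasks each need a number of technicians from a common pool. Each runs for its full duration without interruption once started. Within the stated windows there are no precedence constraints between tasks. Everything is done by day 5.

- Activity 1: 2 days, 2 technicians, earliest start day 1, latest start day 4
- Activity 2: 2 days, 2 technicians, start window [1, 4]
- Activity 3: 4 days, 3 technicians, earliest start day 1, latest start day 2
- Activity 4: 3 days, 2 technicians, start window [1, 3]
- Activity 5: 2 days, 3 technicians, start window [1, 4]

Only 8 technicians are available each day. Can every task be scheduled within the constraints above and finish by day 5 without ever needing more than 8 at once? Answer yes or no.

Schedule Activity 1@1, Activity 2@1, Activity 3@1, Activity 4@3, Activity 5@3: d1:7  d2:7  d3:8  d4:8  d5:2 — peak 8 ≤ 8.

yes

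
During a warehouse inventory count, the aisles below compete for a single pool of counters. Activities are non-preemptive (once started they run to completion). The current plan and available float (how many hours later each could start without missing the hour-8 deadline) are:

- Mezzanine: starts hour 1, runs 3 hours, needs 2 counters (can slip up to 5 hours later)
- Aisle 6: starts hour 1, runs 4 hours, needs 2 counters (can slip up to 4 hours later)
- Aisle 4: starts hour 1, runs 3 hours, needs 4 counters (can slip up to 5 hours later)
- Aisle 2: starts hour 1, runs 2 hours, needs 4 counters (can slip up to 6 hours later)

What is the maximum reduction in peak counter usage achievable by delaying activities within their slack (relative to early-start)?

6

Early-start peak: h1:12  h2:12  h3:8  h4:2  h5:0  h6:0  h7:0  h8:0 ⇒ 12.
Leveled (Mezzanine@1, Aisle 6@1, Aisle 4@4, Aisle 2@7): h1:4  h2:4  h3:4  h4:6  h5:4  h6:4  h7:4  h8:4 ⇒ 6.
Reduction 12 − 6 = 6.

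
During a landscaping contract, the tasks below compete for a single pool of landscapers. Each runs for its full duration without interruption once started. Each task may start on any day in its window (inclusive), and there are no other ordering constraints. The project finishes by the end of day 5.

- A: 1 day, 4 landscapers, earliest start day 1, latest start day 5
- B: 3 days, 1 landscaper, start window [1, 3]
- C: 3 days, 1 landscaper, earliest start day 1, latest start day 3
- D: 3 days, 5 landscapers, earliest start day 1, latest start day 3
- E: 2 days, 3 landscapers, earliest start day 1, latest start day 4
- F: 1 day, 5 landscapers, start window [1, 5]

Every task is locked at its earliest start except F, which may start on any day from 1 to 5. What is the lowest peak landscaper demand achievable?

F@1: d1:19  d2:10  d3:7  d4:0  d5:0 → peak 19
F@2: d1:14  d2:15  d3:7  d4:0  d5:0 → peak 15
F@3: d1:14  d2:10  d3:12  d4:0  d5:0 → peak 14
F@4: d1:14  d2:10  d3:7  d4:5  d5:0 → peak 14
F@5: d1:14  d2:10  d3:7  d4:0  d5:5 → peak 14
Best is F@3, peak 14.

14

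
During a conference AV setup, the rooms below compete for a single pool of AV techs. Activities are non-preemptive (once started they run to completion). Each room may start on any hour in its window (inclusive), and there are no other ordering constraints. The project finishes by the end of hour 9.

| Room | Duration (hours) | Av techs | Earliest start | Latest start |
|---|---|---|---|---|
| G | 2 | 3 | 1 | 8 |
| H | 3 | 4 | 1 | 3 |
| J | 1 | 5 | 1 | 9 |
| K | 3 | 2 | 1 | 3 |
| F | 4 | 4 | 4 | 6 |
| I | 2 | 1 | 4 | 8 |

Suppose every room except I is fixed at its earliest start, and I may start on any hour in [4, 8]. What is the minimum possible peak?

14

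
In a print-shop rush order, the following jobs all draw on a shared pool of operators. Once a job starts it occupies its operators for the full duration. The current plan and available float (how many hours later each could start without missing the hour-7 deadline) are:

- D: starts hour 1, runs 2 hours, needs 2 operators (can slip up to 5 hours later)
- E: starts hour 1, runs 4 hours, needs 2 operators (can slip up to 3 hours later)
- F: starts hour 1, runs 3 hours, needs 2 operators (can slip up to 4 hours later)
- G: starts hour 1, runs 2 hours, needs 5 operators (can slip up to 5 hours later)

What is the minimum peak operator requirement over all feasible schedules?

5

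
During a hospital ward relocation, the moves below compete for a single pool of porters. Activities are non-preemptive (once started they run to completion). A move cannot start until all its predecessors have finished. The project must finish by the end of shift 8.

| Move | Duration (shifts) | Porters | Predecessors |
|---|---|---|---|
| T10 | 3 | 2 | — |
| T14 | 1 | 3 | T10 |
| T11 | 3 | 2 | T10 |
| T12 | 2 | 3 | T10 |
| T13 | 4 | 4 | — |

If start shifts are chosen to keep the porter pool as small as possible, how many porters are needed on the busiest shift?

6

Early-start (T10@1, T14@4, T11@4, T12@4, T13@1) gives peak 12: s1:6  s2:6  s3:6  s4:12  s5:5  s6:2  s7:0  s8:0.
Shift T14→5, T12→6.
Schedule T10@1, T14@5, T11@4, T12@6, T13@1: s1:6  s2:6  s3:6  s4:6  s5:5  s6:5  s7:3  s8:0 — peak 6.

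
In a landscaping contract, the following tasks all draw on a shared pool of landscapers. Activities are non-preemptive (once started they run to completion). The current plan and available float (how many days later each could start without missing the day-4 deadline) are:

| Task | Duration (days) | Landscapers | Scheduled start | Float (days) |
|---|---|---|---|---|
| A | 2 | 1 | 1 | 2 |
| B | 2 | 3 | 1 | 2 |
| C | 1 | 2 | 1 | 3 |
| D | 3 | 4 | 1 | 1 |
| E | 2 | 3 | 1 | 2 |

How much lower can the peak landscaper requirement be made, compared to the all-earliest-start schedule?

5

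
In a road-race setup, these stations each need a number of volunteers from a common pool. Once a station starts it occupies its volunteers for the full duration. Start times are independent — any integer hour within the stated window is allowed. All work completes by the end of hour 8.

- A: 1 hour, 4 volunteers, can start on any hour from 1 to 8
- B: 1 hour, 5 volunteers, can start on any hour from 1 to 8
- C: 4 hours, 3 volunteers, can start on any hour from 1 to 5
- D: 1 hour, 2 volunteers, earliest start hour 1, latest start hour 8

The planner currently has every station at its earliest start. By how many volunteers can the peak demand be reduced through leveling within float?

Early-start peak: h1:14  h2:3  h3:3  h4:3  h5:0  h6:0  h7:0  h8:0 ⇒ 14.
Leveled (A@1, B@2, C@3, D@3): h1:4  h2:5  h3:5  h4:3  h5:3  h6:3  h7:0  h8:0 ⇒ 5.
Reduction 14 − 5 = 9.

9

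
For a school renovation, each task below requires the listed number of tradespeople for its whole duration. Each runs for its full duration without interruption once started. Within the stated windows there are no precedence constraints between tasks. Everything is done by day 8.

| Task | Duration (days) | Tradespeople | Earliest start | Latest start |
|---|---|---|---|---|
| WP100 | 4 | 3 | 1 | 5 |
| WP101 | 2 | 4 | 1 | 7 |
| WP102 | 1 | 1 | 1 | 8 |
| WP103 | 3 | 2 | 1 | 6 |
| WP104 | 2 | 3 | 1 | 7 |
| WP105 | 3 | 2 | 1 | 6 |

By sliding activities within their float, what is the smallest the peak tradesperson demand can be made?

5

Early-start (WP100@1, WP101@1, WP102@1, WP103@1, WP104@1, WP105@1) gives peak 15: d1:15  d2:14  d3:7  d4:3  d5:0  d6:0  d7:0  d8:0.
Shift WP101→7, WP102→7, WP104→5, WP105→4.
Schedule WP100@1, WP101@7, WP102@7, WP103@1, WP104@5, WP105@4: d1:5  d2:5  d3:5  d4:5  d5:5  d6:5  d7:5  d8:4 — peak 5.
Total tradesperson-days = 39 over 8 days ⇒ peak ≥ ⌈39/8⌉ = 5, so 5 is optimal.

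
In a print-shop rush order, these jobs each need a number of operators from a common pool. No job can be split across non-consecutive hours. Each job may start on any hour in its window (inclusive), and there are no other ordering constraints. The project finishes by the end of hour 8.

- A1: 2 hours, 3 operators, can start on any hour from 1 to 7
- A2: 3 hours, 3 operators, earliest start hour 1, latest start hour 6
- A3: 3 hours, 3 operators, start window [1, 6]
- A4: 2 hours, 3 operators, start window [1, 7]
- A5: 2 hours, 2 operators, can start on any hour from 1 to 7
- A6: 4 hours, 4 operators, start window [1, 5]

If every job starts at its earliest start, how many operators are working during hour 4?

At early start, hour 4 has: A6.
Demand: 4 = 4.

4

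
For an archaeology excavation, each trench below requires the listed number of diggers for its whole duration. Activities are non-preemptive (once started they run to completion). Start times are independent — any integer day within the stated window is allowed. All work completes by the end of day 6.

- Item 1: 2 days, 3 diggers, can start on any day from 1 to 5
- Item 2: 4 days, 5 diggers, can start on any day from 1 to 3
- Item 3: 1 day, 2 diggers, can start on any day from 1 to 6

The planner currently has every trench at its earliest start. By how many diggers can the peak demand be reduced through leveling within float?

Early-start peak: d1:10  d2:8  d3:5  d4:5  d5:0  d6:0 ⇒ 10.
Leveled (Item 1@1, Item 2@3, Item 3@1): d1:5  d2:3  d3:5  d4:5  d5:5  d6:5 ⇒ 5.
Reduction 10 − 5 = 5.

5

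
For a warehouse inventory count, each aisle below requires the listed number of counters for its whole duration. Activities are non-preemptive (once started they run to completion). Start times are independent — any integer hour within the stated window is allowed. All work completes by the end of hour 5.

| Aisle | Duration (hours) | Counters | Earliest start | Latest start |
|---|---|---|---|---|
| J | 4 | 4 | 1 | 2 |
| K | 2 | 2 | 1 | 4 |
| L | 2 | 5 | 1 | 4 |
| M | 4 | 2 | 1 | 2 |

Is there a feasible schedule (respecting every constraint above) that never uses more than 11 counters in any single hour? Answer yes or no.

yes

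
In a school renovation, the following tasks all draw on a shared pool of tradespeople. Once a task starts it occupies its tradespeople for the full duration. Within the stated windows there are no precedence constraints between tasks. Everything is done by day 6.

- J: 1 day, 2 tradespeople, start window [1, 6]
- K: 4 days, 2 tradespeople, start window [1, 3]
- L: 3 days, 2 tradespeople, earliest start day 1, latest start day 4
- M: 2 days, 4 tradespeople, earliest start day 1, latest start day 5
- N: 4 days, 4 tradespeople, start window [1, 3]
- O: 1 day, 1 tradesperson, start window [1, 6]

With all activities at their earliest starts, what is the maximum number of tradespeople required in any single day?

Early-start schedule: J@1, K@1, L@1, M@1, N@1, O@1.
Load per day: day 1: 15, day 2: 12, day 3: 8, day 4: 6, day 5: 0, day 6: 0.
Peak is 15.

15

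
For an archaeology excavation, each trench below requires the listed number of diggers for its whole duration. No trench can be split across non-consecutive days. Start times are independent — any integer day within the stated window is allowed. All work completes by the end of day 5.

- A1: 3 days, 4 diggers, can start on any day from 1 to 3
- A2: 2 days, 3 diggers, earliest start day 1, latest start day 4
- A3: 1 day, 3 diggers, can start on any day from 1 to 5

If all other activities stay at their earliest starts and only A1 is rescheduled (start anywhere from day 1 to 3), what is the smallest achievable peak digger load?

6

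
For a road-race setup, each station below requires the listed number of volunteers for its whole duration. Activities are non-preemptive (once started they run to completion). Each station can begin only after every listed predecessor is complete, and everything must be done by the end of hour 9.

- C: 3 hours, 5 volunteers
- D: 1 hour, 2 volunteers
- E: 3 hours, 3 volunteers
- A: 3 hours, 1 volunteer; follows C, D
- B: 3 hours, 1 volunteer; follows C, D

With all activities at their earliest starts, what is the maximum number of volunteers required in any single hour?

10

Early-start schedule: C@1, D@1, E@1, A@4, B@4.
Load per hour: hour 1: 10, hour 2: 8, hour 3: 8, hour 4: 2, hour 5: 2, hour 6: 2, hour 7: 0, hour 8: 0, hour 9: 0.
Peak is 10.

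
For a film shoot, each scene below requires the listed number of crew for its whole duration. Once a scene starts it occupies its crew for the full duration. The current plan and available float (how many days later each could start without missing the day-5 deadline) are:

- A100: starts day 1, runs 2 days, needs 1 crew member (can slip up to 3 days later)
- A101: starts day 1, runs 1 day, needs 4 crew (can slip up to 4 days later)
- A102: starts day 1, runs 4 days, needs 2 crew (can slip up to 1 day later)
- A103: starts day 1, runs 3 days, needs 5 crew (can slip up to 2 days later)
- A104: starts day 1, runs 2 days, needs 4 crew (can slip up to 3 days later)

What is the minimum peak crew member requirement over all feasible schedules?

8

Early-start (A100@1, A101@1, A102@1, A103@1, A104@1) gives peak 16: d1:16  d2:12  d3:7  d4:2  d5:0.
Shift A101→5, A104→4.
Schedule A100@1, A101@5, A102@1, A103@1, A104@4: d1:8  d2:8  d3:7  d4:6  d5:8 — peak 8.
Total crew member-days = 37 over 5 days ⇒ peak ≥ ⌈37/5⌉ = 8, so 8 is optimal.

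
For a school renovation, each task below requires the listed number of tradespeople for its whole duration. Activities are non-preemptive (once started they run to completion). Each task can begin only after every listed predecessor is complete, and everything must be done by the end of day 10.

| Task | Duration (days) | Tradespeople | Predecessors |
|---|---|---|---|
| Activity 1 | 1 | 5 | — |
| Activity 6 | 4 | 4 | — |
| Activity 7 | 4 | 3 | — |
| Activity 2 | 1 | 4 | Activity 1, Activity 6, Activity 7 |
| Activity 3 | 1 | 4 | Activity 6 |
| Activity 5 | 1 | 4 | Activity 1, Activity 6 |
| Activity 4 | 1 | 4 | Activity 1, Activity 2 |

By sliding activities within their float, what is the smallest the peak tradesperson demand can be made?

Early-start (Activity 1@1, Activity 6@1, Activity 7@1, Activity 2@5, Activity 3@5, Activity 5@5, Activity 4@6) gives peak 12: d1:12  d2:7  d3:7  d4:7  d5:12  d6:4  d7:0  d8:0  d9:0  d10:0.
Shift Activity 6→2, Activity 7→2, Activity 2→6, Activity 3→7, Activity 5→8, Activity 4→9.
Schedule Activity 1@1, Activity 6@2, Activity 7@2, Activity 2@6, Activity 3@7, Activity 5@8, Activity 4@9: d1:5  d2:7  d3:7  d4:7  d5:7  d6:4  d7:4  d8:4  d9:4  d10:0 — peak 7.

7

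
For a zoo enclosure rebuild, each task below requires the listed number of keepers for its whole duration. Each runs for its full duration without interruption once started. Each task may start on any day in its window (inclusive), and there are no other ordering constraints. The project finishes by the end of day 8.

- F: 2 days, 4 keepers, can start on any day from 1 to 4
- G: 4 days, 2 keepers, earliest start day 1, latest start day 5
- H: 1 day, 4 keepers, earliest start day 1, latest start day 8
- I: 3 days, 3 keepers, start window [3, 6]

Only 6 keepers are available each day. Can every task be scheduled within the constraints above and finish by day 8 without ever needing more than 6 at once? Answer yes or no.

yes

Schedule F@1, G@3, H@7, I@3: d1:4  d2:4  d3:5  d4:5  d5:5  d6:2  d7:4  d8:0 — peak 5 ≤ 6.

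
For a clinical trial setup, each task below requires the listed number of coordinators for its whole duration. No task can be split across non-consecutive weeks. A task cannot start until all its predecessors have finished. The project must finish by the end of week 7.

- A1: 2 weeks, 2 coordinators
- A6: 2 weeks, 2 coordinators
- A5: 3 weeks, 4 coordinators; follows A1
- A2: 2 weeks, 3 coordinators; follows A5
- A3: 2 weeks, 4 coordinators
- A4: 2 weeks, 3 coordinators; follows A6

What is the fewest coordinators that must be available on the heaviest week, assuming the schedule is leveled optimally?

6

Early-start (A1@1, A6@1, A5@3, A2@6, A3@1, A4@3) gives peak 8: w1:8  w2:8  w3:7  w4:7  w5:4  w6:3  w7:3.
Shift A6→3, A4→6.
Schedule A1@1, A6@3, A5@3, A2@6, A3@1, A4@6: w1:6  w2:6  w3:6  w4:6  w5:4  w6:6  w7:6 — peak 6.
Total coordinator-weeks = 40 over 7 weeks ⇒ peak ≥ ⌈40/7⌉ = 6, so 6 is optimal.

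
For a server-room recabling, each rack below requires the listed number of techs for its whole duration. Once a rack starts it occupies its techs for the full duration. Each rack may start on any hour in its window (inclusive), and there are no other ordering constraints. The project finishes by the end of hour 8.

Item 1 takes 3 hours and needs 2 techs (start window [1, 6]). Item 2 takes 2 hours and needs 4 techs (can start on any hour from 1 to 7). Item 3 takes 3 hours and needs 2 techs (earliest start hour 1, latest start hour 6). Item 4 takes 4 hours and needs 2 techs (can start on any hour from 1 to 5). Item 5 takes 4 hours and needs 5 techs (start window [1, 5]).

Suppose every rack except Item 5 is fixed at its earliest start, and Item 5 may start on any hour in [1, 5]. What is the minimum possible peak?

10

Item 5@1: h1:15  h2:15  h3:11  h4:7  h5:0  h6:0  h7:0  h8:0 → peak 15
Item 5@2: h1:10  h2:15  h3:11  h4:7  h5:5  h6:0  h7:0  h8:0 → peak 15
Item 5@3: h1:10  h2:10  h3:11  h4:7  h5:5  h6:5  h7:0  h8:0 → peak 11
Item 5@4: h1:10  h2:10  h3:6  h4:7  h5:5  h6:5  h7:5  h8:0 → peak 10
Item 5@5: h1:10  h2:10  h3:6  h4:2  h5:5  h6:5  h7:5  h8:5 → peak 10
Best is Item 5@4, peak 10.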